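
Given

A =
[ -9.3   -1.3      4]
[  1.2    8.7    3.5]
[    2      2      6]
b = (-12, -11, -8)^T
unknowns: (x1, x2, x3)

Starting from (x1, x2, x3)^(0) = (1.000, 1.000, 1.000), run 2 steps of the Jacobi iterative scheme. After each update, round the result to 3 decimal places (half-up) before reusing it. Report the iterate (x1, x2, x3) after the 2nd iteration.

Iteration 1:
  x1 = (-12 - (-1.3)·1.000 - (4)·1.000) / (-9.3) = 1.581
  x2 = (-11 - (1.2)·1.000 - (3.5)·1.000) / (8.7) = -1.805
  x3 = (-8 - (2)·1.000 - (2)·1.000) / (6) = -2.000
Iteration 2:
  x1 = (-12 - (-1.3)·-1.805 - (4)·-2.000) / (-9.3) = 0.682
  x2 = (-11 - (1.2)·1.581 - (3.5)·-2.000) / (8.7) = -0.678
  x3 = (-8 - (2)·1.581 - (2)·-1.805) / (6) = -1.259

(0.682, -0.678, -1.259)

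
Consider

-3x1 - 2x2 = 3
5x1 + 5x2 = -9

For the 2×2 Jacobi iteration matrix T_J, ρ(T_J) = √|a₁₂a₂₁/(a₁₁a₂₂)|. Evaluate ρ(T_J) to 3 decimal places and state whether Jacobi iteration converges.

0.816

a₁₂a₂₁/(a₁₁a₂₂) = (-2)·(5) / ((-3)·(5)) = 0.666667
ρ = √|0.666667| = √0.666667 = 0.816
ρ < 1, so Jacobi converges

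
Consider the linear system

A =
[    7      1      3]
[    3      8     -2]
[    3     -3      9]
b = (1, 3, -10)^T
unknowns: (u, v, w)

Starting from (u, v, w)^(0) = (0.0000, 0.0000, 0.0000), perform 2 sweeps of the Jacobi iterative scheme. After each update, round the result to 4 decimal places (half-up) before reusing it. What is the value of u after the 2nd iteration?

Iteration 1:
  u = (1 - (1)·0.0000 - (3)·0.0000) / (7) = 0.1429
  v = (3 - (3)·0.0000 - (-2)·0.0000) / (8) = 0.3750
  w = (-10 - (3)·0.0000 - (-3)·0.0000) / (9) = -1.1111
Iteration 2:
  u = (1 - (1)·0.3750 - (3)·-1.1111) / (7) = 0.5655
  v = (3 - (3)·0.1429 - (-2)·-1.1111) / (8) = 0.0436
  w = (-10 - (3)·0.1429 - (-3)·0.3750) / (9) = -1.0337

0.5655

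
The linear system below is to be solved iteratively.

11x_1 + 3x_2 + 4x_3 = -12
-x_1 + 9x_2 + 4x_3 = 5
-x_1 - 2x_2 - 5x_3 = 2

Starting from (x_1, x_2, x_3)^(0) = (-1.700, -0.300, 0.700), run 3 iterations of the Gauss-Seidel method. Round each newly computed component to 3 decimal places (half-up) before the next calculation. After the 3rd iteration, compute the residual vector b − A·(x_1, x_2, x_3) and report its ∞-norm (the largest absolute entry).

Iteration 1:
  x_1 = (-12 - (3)·-0.300 - (4)·0.700) / (11) = -1.264
  x_2 = (5 - (-1)·-1.264 - (4)·0.700) / (9) = 0.104
  x_3 = (2 - (-1)·-1.264 - (-2)·0.104) / (-5) = -0.189
Iteration 2:
  x_1 = (-12 - (3)·0.104 - (4)·-0.189) / (11) = -1.051
  x_2 = (5 - (-1)·-1.051 - (4)·-0.189) / (9) = 0.523
  x_3 = (2 - (-1)·-1.051 - (-2)·0.523) / (-5) = -0.399
Iteration 3:
  x_1 = (-12 - (3)·0.523 - (4)·-0.399) / (11) = -1.088
  x_2 = (5 - (-1)·-1.088 - (4)·-0.399) / (9) = 0.612
  x_3 = (2 - (-1)·-1.088 - (-2)·0.612) / (-5) = -0.427
Residual b − A·x = (-0.160, 0.112, 0.001); ∞-norm = 0.160

0.160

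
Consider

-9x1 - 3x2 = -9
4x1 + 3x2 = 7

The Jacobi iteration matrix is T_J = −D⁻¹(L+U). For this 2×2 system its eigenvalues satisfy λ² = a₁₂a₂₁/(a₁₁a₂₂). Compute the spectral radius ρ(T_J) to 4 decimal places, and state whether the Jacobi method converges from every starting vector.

0.6667

a₁₂a₂₁/(a₁₁a₂₂) = (-3)·(4) / ((-9)·(3)) = 0.444444
ρ = √|0.444444| = √0.444444 = 0.6667
ρ < 1, so Jacobi converges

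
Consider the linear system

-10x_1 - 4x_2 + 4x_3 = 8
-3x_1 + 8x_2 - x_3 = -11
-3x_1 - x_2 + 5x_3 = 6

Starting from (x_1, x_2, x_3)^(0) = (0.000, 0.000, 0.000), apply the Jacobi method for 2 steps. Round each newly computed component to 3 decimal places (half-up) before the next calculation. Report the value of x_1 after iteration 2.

Iteration 1:
  x_1 = (8 - (-4)·0.000 - (4)·0.000) / (-10) = -0.800
  x_2 = (-11 - (-3)·0.000 - (-1)·0.000) / (8) = -1.375
  x_3 = (6 - (-3)·0.000 - (-1)·0.000) / (5) = 1.200
Iteration 2:
  x_1 = (8 - (-4)·-1.375 - (4)·1.200) / (-10) = 0.230
  x_2 = (-11 - (-3)·-0.800 - (-1)·1.200) / (8) = -1.525
  x_3 = (6 - (-3)·-0.800 - (-1)·-1.375) / (5) = 0.445

0.230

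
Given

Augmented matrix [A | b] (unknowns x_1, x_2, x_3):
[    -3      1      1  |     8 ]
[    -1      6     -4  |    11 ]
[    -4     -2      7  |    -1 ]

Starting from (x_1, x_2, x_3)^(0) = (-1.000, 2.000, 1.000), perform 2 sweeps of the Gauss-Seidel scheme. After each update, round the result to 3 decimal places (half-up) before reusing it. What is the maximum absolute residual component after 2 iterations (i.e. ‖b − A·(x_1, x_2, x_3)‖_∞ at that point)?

Iteration 1:
  x_1 = (8 - (1)·2.000 - (1)·1.000) / (-3) = -1.667
  x_2 = (11 - (-1)·-1.667 - (-4)·1.000) / (6) = 2.222
  x_3 = (-1 - (-4)·-1.667 - (-2)·2.222) / (7) = -0.461
Iteration 2:
  x_1 = (8 - (1)·2.222 - (1)·-0.461) / (-3) = -2.080
  x_2 = (11 - (-1)·-2.080 - (-4)·-0.461) / (6) = 1.179
  x_3 = (-1 - (-4)·-2.080 - (-2)·1.179) / (7) = -0.995
Residual b − A·x = (1.576, -2.134, 0.003); ∞-norm = 2.134

2.134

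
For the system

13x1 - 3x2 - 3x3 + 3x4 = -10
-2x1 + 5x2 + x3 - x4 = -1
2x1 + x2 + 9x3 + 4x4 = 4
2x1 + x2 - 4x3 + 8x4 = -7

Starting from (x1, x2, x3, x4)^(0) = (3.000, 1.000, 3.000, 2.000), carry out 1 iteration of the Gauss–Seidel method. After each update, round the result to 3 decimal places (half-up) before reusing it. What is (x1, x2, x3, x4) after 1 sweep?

Iteration 1:
  x1 = (-10 - (-3)·1.000 - (-3)·3.000 - (3)·2.000) / (13) = -0.308
  x2 = (-1 - (-2)·-0.308 - (1)·3.000 - (-1)·2.000) / (5) = -0.523
  x3 = (4 - (2)·-0.308 - (1)·-0.523 - (4)·2.000) / (9) = -0.318
  x4 = (-7 - (2)·-0.308 - (1)·-0.523 - (-4)·-0.318) / (8) = -0.892

(-0.308, -0.523, -0.318, -0.892)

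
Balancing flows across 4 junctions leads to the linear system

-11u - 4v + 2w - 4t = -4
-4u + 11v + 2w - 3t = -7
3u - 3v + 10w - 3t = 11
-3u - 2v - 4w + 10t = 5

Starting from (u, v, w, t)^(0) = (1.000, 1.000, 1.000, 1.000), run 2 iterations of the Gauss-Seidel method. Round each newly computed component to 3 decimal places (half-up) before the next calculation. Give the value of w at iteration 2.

Iteration 1:
  u = (-4 - (-4)·1.000 - (2)·1.000 - (-4)·1.000) / (-11) = -0.182
  v = (-7 - (-4)·-0.182 - (2)·1.000 - (-3)·1.000) / (11) = -0.612
  w = (11 - (3)·-0.182 - (-3)·-0.612 - (-3)·1.000) / (10) = 1.271
  t = (5 - (-3)·-0.182 - (-2)·-0.612 - (-4)·1.271) / (10) = 0.831
Iteration 2:
  u = (-4 - (-4)·-0.612 - (2)·1.271 - (-4)·0.831) / (-11) = 0.515
  v = (-7 - (-4)·0.515 - (2)·1.271 - (-3)·0.831) / (11) = -0.454
  w = (11 - (3)·0.515 - (-3)·-0.454 - (-3)·0.831) / (10) = 1.059
  t = (5 - (-3)·0.515 - (-2)·-0.454 - (-4)·1.059) / (10) = 0.987

1.059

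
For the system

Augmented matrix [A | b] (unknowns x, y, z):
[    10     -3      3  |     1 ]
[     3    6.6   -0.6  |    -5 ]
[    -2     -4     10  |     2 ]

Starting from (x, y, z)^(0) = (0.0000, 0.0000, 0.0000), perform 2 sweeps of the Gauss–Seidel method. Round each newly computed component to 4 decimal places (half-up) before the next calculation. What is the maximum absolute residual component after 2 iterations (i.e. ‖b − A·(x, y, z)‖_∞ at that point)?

Iteration 1:
  x = (1 - (-3)·0.0000 - (3)·0.0000) / (10) = 0.1000
  y = (-5 - (3)·0.1000 - (-0.6)·0.0000) / (6.6) = -0.8030
  z = (2 - (-2)·0.1000 - (-4)·-0.8030) / (10) = -0.1012
Iteration 2:
  x = (1 - (-3)·-0.8030 - (3)·-0.1012) / (10) = -0.1105
  y = (-5 - (3)·-0.1105 - (-0.6)·-0.1012) / (6.6) = -0.7165
  z = (2 - (-2)·-0.1105 - (-4)·-0.7165) / (10) = -0.1087
Residual b − A·x = (0.2816, -0.0048, 0.0000); ∞-norm = 0.2816

0.2816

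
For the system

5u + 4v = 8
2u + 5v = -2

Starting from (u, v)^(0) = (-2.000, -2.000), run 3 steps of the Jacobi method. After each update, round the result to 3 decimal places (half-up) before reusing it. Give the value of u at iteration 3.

Iteration 1:
  u = (8 - (4)·-2.000) / (5) = 3.200
  v = (-2 - (2)·-2.000) / (5) = 0.400
Iteration 2:
  u = (8 - (4)·0.400) / (5) = 1.280
  v = (-2 - (2)·3.200) / (5) = -1.680
Iteration 3:
  u = (8 - (4)·-1.680) / (5) = 2.944
  v = (-2 - (2)·1.280) / (5) = -0.912

2.944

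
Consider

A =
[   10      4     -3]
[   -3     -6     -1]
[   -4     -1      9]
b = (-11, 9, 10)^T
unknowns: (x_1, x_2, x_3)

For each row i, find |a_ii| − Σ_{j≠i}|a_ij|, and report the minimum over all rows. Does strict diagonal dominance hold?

row 1: |10| − (4+3) = 3
row 2: |-6| − (3+1) = 2
row 3: |9| − (4+1) = 4
minimum over rows = 2 → strictly diagonally dominant (convergence guaranteed)

2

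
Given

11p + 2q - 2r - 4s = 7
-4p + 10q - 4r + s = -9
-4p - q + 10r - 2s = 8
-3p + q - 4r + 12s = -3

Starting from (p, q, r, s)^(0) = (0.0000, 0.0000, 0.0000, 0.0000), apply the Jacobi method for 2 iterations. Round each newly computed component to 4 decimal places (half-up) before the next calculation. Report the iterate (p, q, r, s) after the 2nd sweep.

Iteration 1:
  p = (7 - (2)·0.0000 - (-2)·0.0000 - (-4)·0.0000) / (11) = 0.6364
  q = (-9 - (-4)·0.0000 - (-4)·0.0000 - (1)·0.0000) / (10) = -0.9000
  r = (8 - (-4)·0.0000 - (-1)·0.0000 - (-2)·0.0000) / (10) = 0.8000
  s = (-3 - (-3)·0.0000 - (1)·0.0000 - (-4)·0.0000) / (12) = -0.2500
Iteration 2:
  p = (7 - (2)·-0.9000 - (-2)·0.8000 - (-4)·-0.2500) / (11) = 0.8545
  q = (-9 - (-4)·0.6364 - (-4)·0.8000 - (1)·-0.2500) / (10) = -0.3004
  r = (8 - (-4)·0.6364 - (-1)·-0.9000 - (-2)·-0.2500) / (10) = 0.9146
  s = (-3 - (-3)·0.6364 - (1)·-0.9000 - (-4)·0.8000) / (12) = 0.2508

(0.8545, -0.3004, 0.9146, 0.2508)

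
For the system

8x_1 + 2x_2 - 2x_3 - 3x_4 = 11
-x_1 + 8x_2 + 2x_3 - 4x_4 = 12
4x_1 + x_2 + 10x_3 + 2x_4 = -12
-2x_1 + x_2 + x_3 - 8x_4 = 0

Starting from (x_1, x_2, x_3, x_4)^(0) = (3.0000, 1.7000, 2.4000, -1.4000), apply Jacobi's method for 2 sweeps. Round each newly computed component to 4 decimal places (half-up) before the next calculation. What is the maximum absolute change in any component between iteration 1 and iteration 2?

1.5069

Iteration 1:
  x_1 = (11 - (2)·1.7000 - (-2)·2.4000 - (-3)·-1.4000) / (8) = 1.0250
  x_2 = (12 - (-1)·3.0000 - (2)·2.4000 - (-4)·-1.4000) / (8) = 0.5750
  x_3 = (-12 - (4)·3.0000 - (1)·1.7000 - (2)·-1.4000) / (10) = -2.2900
  x_4 = (0 - (-2)·3.0000 - (1)·1.7000 - (1)·2.4000) / (-8) = -0.2375
Iteration 2:
  x_1 = (11 - (2)·0.5750 - (-2)·-2.2900 - (-3)·-0.2375) / (8) = 0.5697
  x_2 = (12 - (-1)·1.0250 - (2)·-2.2900 - (-4)·-0.2375) / (8) = 2.0819
  x_3 = (-12 - (4)·1.0250 - (1)·0.5750 - (2)·-0.2375) / (10) = -1.6200
  x_4 = (0 - (-2)·1.0250 - (1)·0.5750 - (1)·-2.2900) / (-8) = -0.4706
Change: (-0.4553, 1.5069, 0.6700, -0.2331) → max |·| = 1.5069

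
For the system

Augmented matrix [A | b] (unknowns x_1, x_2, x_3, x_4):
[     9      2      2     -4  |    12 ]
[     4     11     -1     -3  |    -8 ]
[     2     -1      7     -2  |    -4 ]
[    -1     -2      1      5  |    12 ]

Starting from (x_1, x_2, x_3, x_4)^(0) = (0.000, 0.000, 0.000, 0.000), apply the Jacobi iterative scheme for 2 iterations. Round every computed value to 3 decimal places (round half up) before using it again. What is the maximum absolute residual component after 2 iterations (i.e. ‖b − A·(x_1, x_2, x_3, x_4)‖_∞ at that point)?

4.953

Iteration 1:
  x_1 = (12 - (2)·0.000 - (2)·0.000 - (-4)·0.000) / (9) = 1.333
  x_2 = (-8 - (4)·0.000 - (-1)·0.000 - (-3)·0.000) / (11) = -0.727
  x_3 = (-4 - (2)·0.000 - (-1)·0.000 - (-2)·0.000) / (7) = -0.571
  x_4 = (12 - (-1)·0.000 - (-2)·0.000 - (1)·0.000) / (5) = 2.400
Iteration 2:
  x_1 = (12 - (2)·-0.727 - (2)·-0.571 - (-4)·2.400) / (9) = 2.688
  x_2 = (-8 - (4)·1.333 - (-1)·-0.571 - (-3)·2.400) / (11) = -0.609
  x_3 = (-4 - (2)·1.333 - (-1)·-0.727 - (-2)·2.400) / (7) = -0.370
  x_4 = (12 - (-1)·1.333 - (-2)·-0.727 - (1)·-0.571) / (5) = 2.490
Residual b − A·x = (-0.274, -4.953, -2.415, 1.390); ∞-norm = 4.953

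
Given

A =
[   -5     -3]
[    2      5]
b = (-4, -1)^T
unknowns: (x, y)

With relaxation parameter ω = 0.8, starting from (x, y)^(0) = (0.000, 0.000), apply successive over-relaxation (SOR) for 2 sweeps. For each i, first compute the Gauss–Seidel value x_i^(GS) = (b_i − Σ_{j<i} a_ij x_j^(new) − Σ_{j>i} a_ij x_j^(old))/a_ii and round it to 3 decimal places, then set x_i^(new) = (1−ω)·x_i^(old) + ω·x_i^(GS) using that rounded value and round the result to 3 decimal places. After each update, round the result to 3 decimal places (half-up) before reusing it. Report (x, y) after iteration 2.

Iteration 1:
  x: GS value = (-4 - (-3)·0.000) / (-5) = 0.800;  x ← (1−ω)·0.000 + ω·0.800 = 0.640
  y: GS value = (-1 - (2)·0.640) / (5) = -0.456;  y ← (1−ω)·0.000 + ω·-0.456 = -0.365
Iteration 2:
  x: GS value = (-4 - (-3)·-0.365) / (-5) = 1.019;  x ← (1−ω)·0.640 + ω·1.019 = 0.943
  y: GS value = (-1 - (2)·0.943) / (5) = -0.577;  y ← (1−ω)·-0.365 + ω·-0.577 = -0.535

(0.943, -0.535)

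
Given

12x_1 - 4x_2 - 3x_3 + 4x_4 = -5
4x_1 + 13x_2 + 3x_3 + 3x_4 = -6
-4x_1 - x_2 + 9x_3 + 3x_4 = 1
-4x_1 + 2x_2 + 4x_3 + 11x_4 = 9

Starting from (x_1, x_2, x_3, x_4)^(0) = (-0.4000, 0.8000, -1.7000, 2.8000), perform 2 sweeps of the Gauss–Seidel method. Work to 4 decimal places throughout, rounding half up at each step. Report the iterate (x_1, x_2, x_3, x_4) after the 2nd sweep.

Iteration 1:
  x_1 = (-5 - (-4)·0.8000 - (-3)·-1.7000 - (4)·2.8000) / (12) = -1.5083
  x_2 = (-6 - (4)·-1.5083 - (3)·-1.7000 - (3)·2.8000) / (13) = -0.2513
  x_3 = (1 - (-4)·-1.5083 - (-1)·-0.2513 - (3)·2.8000) / (9) = -1.5205
  x_4 = (9 - (-4)·-1.5083 - (2)·-0.2513 - (4)·-1.5205) / (11) = 0.8683
Iteration 2:
  x_1 = (-5 - (-4)·-0.2513 - (-3)·-1.5205 - (4)·0.8683) / (12) = -1.1700
  x_2 = (-6 - (4)·-1.1700 - (3)·-1.5205 - (3)·0.8683) / (13) = 0.0490
  x_3 = (1 - (-4)·-1.1700 - (-1)·0.0490 - (3)·0.8683) / (9) = -0.6929
  x_4 = (9 - (-4)·-1.1700 - (2)·0.0490 - (4)·-0.6929) / (11) = 0.6358

(-1.1700, 0.0490, -0.6929, 0.6358)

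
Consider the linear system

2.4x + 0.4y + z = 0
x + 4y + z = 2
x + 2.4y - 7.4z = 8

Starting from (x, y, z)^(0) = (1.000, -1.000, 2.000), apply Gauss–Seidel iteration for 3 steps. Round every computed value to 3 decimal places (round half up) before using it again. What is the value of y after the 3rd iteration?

0.645

Iteration 1:
  x = (0 - (0.4)·-1.000 - (1)·2.000) / (2.4) = -0.667
  y = (2 - (1)·-0.667 - (1)·2.000) / (4) = 0.167
  z = (8 - (1)·-0.667 - (2.4)·0.167) / (-7.4) = -1.117
Iteration 2:
  x = (0 - (0.4)·0.167 - (1)·-1.117) / (2.4) = 0.438
  y = (2 - (1)·0.438 - (1)·-1.117) / (4) = 0.670
  z = (8 - (1)·0.438 - (2.4)·0.670) / (-7.4) = -0.805
Iteration 3:
  x = (0 - (0.4)·0.670 - (1)·-0.805) / (2.4) = 0.224
  y = (2 - (1)·0.224 - (1)·-0.805) / (4) = 0.645
  z = (8 - (1)·0.224 - (2.4)·0.645) / (-7.4) = -0.842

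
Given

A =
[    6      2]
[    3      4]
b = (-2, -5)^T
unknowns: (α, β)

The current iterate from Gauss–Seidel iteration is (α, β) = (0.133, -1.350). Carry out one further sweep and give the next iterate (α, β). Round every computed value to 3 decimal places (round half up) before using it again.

(0.117, -1.338)

One sweep:
  α = (-2 - (2)·-1.350) / (6) = 0.117
  β = (-5 - (3)·0.117) / (4) = -1.338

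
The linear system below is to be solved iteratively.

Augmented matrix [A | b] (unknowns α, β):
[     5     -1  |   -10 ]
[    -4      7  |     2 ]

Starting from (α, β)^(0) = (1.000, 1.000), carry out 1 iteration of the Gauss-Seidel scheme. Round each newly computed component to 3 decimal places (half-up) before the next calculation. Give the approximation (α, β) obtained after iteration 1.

Iteration 1:
  α = (-10 - (-1)·1.000) / (5) = -1.800
  β = (2 - (-4)·-1.800) / (7) = -0.743

(-1.800, -0.743)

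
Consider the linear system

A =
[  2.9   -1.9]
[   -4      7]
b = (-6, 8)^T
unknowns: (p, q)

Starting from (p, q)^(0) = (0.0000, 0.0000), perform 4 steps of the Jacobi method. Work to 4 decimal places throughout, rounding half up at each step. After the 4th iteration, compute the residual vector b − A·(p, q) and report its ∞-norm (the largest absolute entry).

1.1218

Iteration 1:
  p = (-6 - (-1.9)·0.0000) / (2.9) = -2.0690
  q = (8 - (-4)·0.0000) / (7) = 1.1429
Iteration 2:
  p = (-6 - (-1.9)·1.1429) / (2.9) = -1.3202
  q = (8 - (-4)·-2.0690) / (7) = -0.0394
Iteration 3:
  p = (-6 - (-1.9)·-0.0394) / (2.9) = -2.0948
  q = (8 - (-4)·-1.3202) / (7) = 0.3885
Iteration 4:
  p = (-6 - (-1.9)·0.3885) / (2.9) = -1.8144
  q = (8 - (-4)·-2.0948) / (7) = -0.0542
Residual b − A·x = (-0.8412, 1.1218); ∞-norm = 1.1218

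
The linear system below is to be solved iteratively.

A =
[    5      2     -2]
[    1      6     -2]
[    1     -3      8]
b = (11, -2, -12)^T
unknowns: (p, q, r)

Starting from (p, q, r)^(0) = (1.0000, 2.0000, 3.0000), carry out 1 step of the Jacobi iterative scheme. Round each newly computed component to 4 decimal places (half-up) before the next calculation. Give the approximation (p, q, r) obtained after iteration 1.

(2.6000, 0.5000, -0.8750)

Iteration 1:
  p = (11 - (2)·2.0000 - (-2)·3.0000) / (5) = 2.6000
  q = (-2 - (1)·1.0000 - (-2)·3.0000) / (6) = 0.5000
  r = (-12 - (1)·1.0000 - (-3)·2.0000) / (8) = -0.8750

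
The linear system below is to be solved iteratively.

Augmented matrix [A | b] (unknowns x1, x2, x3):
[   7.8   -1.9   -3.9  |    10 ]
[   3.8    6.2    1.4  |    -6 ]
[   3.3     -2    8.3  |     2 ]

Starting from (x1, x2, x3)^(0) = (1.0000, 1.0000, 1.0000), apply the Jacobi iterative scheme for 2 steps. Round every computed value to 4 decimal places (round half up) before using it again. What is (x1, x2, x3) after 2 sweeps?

(0.8842, -2.2283, -0.9997)

Iteration 1:
  x1 = (10 - (-1.9)·1.0000 - (-3.9)·1.0000) / (7.8) = 2.0256
  x2 = (-6 - (3.8)·1.0000 - (1.4)·1.0000) / (6.2) = -1.8065
  x3 = (2 - (3.3)·1.0000 - (-2)·1.0000) / (8.3) = 0.0843
Iteration 2:
  x1 = (10 - (-1.9)·-1.8065 - (-3.9)·0.0843) / (7.8) = 0.8842
  x2 = (-6 - (3.8)·2.0256 - (1.4)·0.0843) / (6.2) = -2.2283
  x3 = (2 - (3.3)·2.0256 - (-2)·-1.8065) / (8.3) = -0.9997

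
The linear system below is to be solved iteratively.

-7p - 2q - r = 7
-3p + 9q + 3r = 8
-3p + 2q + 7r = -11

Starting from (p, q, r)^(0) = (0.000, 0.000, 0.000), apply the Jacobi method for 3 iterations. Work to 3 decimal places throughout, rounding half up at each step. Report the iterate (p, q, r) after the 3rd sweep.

(-0.986, 1.297, -2.321)

Iteration 1:
  p = (7 - (-2)·0.000 - (-1)·0.000) / (-7) = -1.000
  q = (8 - (-3)·0.000 - (3)·0.000) / (9) = 0.889
  r = (-11 - (-3)·0.000 - (2)·0.000) / (7) = -1.571
Iteration 2:
  p = (7 - (-2)·0.889 - (-1)·-1.571) / (-7) = -1.030
  q = (8 - (-3)·-1.000 - (3)·-1.571) / (9) = 1.079
  r = (-11 - (-3)·-1.000 - (2)·0.889) / (7) = -2.254
Iteration 3:
  p = (7 - (-2)·1.079 - (-1)·-2.254) / (-7) = -0.986
  q = (8 - (-3)·-1.030 - (3)·-2.254) / (9) = 1.297
  r = (-11 - (-3)·-1.030 - (2)·1.079) / (7) = -2.321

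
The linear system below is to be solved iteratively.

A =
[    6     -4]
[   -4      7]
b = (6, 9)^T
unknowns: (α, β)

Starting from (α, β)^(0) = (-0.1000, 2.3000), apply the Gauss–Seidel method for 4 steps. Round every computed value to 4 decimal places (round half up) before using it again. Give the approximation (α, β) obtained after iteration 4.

(2.9742, 2.9853)

Iteration 1:
  α = (6 - (-4)·2.3000) / (6) = 2.5333
  β = (9 - (-4)·2.5333) / (7) = 2.7333
Iteration 2:
  α = (6 - (-4)·2.7333) / (6) = 2.8222
  β = (9 - (-4)·2.8222) / (7) = 2.8984
Iteration 3:
  α = (6 - (-4)·2.8984) / (6) = 2.9323
  β = (9 - (-4)·2.9323) / (7) = 2.9613
Iteration 4:
  α = (6 - (-4)·2.9613) / (6) = 2.9742
  β = (9 - (-4)·2.9742) / (7) = 2.9853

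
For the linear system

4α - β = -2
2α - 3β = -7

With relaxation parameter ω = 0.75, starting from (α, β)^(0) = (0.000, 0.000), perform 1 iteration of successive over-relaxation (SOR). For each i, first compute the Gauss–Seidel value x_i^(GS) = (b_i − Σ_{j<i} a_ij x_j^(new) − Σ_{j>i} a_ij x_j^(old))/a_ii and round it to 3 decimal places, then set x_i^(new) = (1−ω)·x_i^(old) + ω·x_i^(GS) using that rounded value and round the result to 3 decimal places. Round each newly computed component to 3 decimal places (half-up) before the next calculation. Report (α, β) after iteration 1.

Iteration 1:
  α: GS value = (-2 - (-1)·0.000) / (4) = -0.500;  α ← (1−ω)·0.000 + ω·-0.500 = -0.375
  β: GS value = (-7 - (2)·-0.375) / (-3) = 2.083;  β ← (1−ω)·0.000 + ω·2.083 = 1.562

(-0.375, 1.562)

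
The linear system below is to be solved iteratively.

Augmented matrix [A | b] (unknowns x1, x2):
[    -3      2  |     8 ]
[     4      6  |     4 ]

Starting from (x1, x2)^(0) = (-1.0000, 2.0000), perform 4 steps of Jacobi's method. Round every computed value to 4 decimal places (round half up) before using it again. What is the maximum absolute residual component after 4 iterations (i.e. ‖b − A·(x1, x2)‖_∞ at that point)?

0.7902

Iteration 1:
  x1 = (8 - (2)·2.0000) / (-3) = -1.3333
  x2 = (4 - (4)·-1.0000) / (6) = 1.3333
Iteration 2:
  x1 = (8 - (2)·1.3333) / (-3) = -1.7778
  x2 = (4 - (4)·-1.3333) / (6) = 1.5555
Iteration 3:
  x1 = (8 - (2)·1.5555) / (-3) = -1.6297
  x2 = (4 - (4)·-1.7778) / (6) = 1.8519
Iteration 4:
  x1 = (8 - (2)·1.8519) / (-3) = -1.4321
  x2 = (4 - (4)·-1.6297) / (6) = 1.7531
Residual b − A·x = (0.1975, -0.7902); ∞-norm = 0.7902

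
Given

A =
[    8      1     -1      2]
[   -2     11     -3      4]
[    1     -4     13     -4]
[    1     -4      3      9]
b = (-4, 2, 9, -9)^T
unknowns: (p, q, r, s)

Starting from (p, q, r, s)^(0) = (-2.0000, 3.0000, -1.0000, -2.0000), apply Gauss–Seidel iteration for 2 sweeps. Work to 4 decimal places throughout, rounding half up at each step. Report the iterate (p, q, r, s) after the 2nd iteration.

Iteration 1:
  p = (-4 - (1)·3.0000 - (-1)·-1.0000 - (2)·-2.0000) / (8) = -0.5000
  q = (2 - (-2)·-0.5000 - (-3)·-1.0000 - (4)·-2.0000) / (11) = 0.5455
  r = (9 - (1)·-0.5000 - (-4)·0.5455 - (-4)·-2.0000) / (13) = 0.2832
  s = (-9 - (1)·-0.5000 - (-4)·0.5455 - (3)·0.2832) / (9) = -0.7964
Iteration 2:
  p = (-4 - (1)·0.5455 - (-1)·0.2832 - (2)·-0.7964) / (8) = -0.3337
  q = (2 - (-2)·-0.3337 - (-3)·0.2832 - (4)·-0.7964) / (11) = 0.4880
  r = (9 - (1)·-0.3337 - (-4)·0.4880 - (-4)·-0.7964) / (13) = 0.6231
  s = (-9 - (1)·-0.3337 - (-4)·0.4880 - (3)·0.6231) / (9) = -0.9537

(-0.3337, 0.4880, 0.6231, -0.9537)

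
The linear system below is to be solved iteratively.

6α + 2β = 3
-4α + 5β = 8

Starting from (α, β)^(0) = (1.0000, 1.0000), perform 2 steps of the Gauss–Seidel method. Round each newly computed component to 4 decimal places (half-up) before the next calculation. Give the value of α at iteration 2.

Iteration 1:
  α = (3 - (2)·1.0000) / (6) = 0.1667
  β = (8 - (-4)·0.1667) / (5) = 1.7334
Iteration 2:
  α = (3 - (2)·1.7334) / (6) = -0.0778
  β = (8 - (-4)·-0.0778) / (5) = 1.5378

-0.0778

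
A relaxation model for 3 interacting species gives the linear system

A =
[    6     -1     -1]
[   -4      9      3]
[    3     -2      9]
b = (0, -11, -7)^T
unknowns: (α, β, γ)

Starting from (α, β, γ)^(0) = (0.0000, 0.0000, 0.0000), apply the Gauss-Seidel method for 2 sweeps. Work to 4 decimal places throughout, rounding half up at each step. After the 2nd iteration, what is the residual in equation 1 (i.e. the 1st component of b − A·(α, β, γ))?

0.3481

Iteration 1:
  α = (0 - (-1)·0.0000 - (-1)·0.0000) / (6) = 0.0000
  β = (-11 - (-4)·0.0000 - (3)·0.0000) / (9) = -1.2222
  γ = (-7 - (3)·0.0000 - (-2)·-1.2222) / (9) = -1.0494
Iteration 2:
  α = (0 - (-1)·-1.2222 - (-1)·-1.0494) / (6) = -0.3786
  β = (-11 - (-4)·-0.3786 - (3)·-1.0494) / (9) = -1.0407
  γ = (-7 - (3)·-0.3786 - (-2)·-1.0407) / (9) = -0.8828
Residual b − A·x = (0.3481, -0.4997, -0.0004)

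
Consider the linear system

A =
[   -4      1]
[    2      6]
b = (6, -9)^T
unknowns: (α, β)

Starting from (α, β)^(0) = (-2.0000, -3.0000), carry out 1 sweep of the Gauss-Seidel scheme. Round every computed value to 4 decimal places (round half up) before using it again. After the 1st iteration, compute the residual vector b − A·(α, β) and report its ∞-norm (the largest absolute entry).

Iteration 1:
  α = (6 - (1)·-3.0000) / (-4) = -2.2500
  β = (-9 - (2)·-2.2500) / (6) = -0.7500
Residual b − A·x = (-2.2500, 0.0000); ∞-norm = 2.2500

2.2500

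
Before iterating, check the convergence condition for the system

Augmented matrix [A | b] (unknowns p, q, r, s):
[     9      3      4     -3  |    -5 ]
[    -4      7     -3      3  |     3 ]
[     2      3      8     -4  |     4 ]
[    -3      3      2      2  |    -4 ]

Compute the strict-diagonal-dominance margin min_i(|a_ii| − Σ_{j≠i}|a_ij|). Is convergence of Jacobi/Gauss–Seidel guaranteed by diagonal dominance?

row 1: |9| − (3+4+3) = -1
row 2: |7| − (4+3+3) = -3
row 3: |8| − (2+3+4) = -1
row 4: |2| − (3+3+2) = -6
minimum over rows = -6 → not strictly diagonally dominant

-6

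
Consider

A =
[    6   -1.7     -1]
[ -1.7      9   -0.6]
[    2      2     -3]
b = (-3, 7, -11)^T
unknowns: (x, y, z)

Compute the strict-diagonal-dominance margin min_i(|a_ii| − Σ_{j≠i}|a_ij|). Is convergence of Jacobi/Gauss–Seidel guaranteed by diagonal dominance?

row 1: |6| − (1.7+1) = 3.3
row 2: |9| − (1.7+0.6) = 6.7
row 3: |-3| − (2+2) = -1
minimum over rows = -1 → not strictly diagonally dominant

-1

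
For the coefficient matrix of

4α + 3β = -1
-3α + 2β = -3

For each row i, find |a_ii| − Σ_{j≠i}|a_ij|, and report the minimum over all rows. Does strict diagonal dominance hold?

row 1: |4| − (3) = 1
row 2: |2| − (3) = -1
minimum over rows = -1 → not strictly diagonally dominant

-1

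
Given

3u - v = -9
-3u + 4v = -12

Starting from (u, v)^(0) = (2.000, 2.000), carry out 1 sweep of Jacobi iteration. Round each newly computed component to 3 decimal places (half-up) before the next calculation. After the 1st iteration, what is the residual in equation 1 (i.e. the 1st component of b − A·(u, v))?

Iteration 1:
  u = (-9 - (-1)·2.000) / (3) = -2.333
  v = (-12 - (-3)·2.000) / (4) = -1.500
Residual b − A·x = (-3.501, -12.999)

-3.501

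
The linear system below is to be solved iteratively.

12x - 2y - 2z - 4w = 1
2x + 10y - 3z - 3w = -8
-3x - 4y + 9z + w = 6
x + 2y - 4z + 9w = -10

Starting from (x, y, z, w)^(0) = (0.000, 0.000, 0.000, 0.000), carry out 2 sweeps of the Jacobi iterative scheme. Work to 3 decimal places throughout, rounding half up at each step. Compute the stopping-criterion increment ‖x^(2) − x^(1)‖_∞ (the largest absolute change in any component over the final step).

0.465

Iteration 1:
  x = (1 - (-2)·0.000 - (-2)·0.000 - (-4)·0.000) / (12) = 0.083
  y = (-8 - (2)·0.000 - (-3)·0.000 - (-3)·0.000) / (10) = -0.800
  z = (6 - (-3)·0.000 - (-4)·0.000 - (1)·0.000) / (9) = 0.667
  w = (-10 - (1)·0.000 - (2)·0.000 - (-4)·0.000) / (9) = -1.111
Iteration 2:
  x = (1 - (-2)·-0.800 - (-2)·0.667 - (-4)·-1.111) / (12) = -0.309
  y = (-8 - (2)·0.083 - (-3)·0.667 - (-3)·-1.111) / (10) = -0.950
  z = (6 - (-3)·0.083 - (-4)·-0.800 - (1)·-1.111) / (9) = 0.462
  w = (-10 - (1)·0.083 - (2)·-0.800 - (-4)·0.667) / (9) = -0.646
Change: (-0.392, -0.150, -0.205, 0.465) → max |·| = 0.465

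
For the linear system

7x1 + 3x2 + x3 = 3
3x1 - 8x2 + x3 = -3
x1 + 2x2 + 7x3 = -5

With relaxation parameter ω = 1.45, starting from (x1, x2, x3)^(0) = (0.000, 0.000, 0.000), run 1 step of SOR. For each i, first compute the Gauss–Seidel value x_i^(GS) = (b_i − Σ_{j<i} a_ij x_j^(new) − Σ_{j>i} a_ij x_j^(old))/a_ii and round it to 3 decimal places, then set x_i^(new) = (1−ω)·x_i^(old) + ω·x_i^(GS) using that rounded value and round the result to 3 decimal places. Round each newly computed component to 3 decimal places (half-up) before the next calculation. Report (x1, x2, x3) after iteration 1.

Iteration 1:
  x1: GS value = (3 - (3)·0.000 - (1)·0.000) / (7) = 0.429;  x1 ← (1−ω)·0.000 + ω·0.429 = 0.622
  x2: GS value = (-3 - (3)·0.622 - (1)·0.000) / (-8) = 0.608;  x2 ← (1−ω)·0.000 + ω·0.608 = 0.882
  x3: GS value = (-5 - (1)·0.622 - (2)·0.882) / (7) = -1.055;  x3 ← (1−ω)·0.000 + ω·-1.055 = -1.530

(0.622, 0.882, -1.530)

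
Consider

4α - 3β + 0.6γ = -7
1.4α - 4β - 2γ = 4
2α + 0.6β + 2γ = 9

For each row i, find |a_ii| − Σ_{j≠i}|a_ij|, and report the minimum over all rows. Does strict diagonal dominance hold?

-0.6

row 1: |4| − (3+0.6) = 0.4
row 2: |-4| − (1.4+2) = 0.6
row 3: |2| − (2+0.6) = -0.6
minimum over rows = -0.6 → not strictly diagonally dominant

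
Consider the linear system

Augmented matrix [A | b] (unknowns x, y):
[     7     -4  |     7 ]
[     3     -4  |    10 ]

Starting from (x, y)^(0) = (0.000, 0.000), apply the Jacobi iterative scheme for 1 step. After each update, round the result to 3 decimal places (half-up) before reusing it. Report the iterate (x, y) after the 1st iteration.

(1.000, -2.500)

Iteration 1:
  x = (7 - (-4)·0.000) / (7) = 1.000
  y = (10 - (3)·0.000) / (-4) = -2.500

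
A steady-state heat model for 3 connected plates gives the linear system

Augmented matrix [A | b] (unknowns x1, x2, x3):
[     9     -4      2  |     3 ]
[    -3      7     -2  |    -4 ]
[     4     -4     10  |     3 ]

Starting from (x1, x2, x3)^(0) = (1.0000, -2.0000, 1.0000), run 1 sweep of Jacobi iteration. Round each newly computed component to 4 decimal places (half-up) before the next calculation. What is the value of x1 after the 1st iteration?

Iteration 1:
  x1 = (3 - (-4)·-2.0000 - (2)·1.0000) / (9) = -0.7778
  x2 = (-4 - (-3)·1.0000 - (-2)·1.0000) / (7) = 0.1429
  x3 = (3 - (4)·1.0000 - (-4)·-2.0000) / (10) = -0.9000

-0.7778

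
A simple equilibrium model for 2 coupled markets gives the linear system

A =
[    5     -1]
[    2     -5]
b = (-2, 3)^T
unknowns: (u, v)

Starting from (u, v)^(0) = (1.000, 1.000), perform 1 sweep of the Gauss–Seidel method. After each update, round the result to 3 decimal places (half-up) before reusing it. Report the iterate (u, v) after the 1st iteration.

Iteration 1:
  u = (-2 - (-1)·1.000) / (5) = -0.200
  v = (3 - (2)·-0.200) / (-5) = -0.680

(-0.200, -0.680)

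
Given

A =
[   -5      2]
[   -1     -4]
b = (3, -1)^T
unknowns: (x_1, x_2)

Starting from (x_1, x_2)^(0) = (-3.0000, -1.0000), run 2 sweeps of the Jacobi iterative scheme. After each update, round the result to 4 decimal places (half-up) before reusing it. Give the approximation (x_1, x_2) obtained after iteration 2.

Iteration 1:
  x_1 = (3 - (2)·-1.0000) / (-5) = -1.0000
  x_2 = (-1 - (-1)·-3.0000) / (-4) = 1.0000
Iteration 2:
  x_1 = (3 - (2)·1.0000) / (-5) = -0.2000
  x_2 = (-1 - (-1)·-1.0000) / (-4) = 0.5000

(-0.2000, 0.5000)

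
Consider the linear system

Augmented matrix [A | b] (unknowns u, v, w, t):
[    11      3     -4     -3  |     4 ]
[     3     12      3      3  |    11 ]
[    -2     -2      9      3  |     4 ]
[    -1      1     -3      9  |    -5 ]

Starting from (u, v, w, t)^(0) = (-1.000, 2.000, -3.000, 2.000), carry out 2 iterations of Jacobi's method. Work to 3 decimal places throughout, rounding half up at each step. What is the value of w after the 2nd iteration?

1.227

Iteration 1:
  u = (4 - (3)·2.000 - (-4)·-3.000 - (-3)·2.000) / (11) = -0.727
  v = (11 - (3)·-1.000 - (3)·-3.000 - (3)·2.000) / (12) = 1.417
  w = (4 - (-2)·-1.000 - (-2)·2.000 - (3)·2.000) / (9) = 0.000
  t = (-5 - (-1)·-1.000 - (1)·2.000 - (-3)·-3.000) / (9) = -1.889
Iteration 2:
  u = (4 - (3)·1.417 - (-4)·0.000 - (-3)·-1.889) / (11) = -0.538
  v = (11 - (3)·-0.727 - (3)·0.000 - (3)·-1.889) / (12) = 1.571
  w = (4 - (-2)·-0.727 - (-2)·1.417 - (3)·-1.889) / (9) = 1.227
  t = (-5 - (-1)·-0.727 - (1)·1.417 - (-3)·0.000) / (9) = -0.794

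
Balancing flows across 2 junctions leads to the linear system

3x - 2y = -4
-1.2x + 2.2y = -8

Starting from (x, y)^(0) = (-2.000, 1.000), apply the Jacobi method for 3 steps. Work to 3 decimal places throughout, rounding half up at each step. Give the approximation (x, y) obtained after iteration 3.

Iteration 1:
  x = (-4 - (-2)·1.000) / (3) = -0.667
  y = (-8 - (-1.2)·-2.000) / (2.2) = -4.727
Iteration 2:
  x = (-4 - (-2)·-4.727) / (3) = -4.485
  y = (-8 - (-1.2)·-0.667) / (2.2) = -4.000
Iteration 3:
  x = (-4 - (-2)·-4.000) / (3) = -4.000
  y = (-8 - (-1.2)·-4.485) / (2.2) = -6.083

(-4.000, -6.083)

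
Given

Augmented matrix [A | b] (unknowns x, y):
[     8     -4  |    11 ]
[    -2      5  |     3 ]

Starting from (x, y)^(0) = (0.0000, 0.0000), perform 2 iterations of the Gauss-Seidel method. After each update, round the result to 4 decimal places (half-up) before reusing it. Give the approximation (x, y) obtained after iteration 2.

(1.9500, 1.3800)

Iteration 1:
  x = (11 - (-4)·0.0000) / (8) = 1.3750
  y = (3 - (-2)·1.3750) / (5) = 1.1500
Iteration 2:
  x = (11 - (-4)·1.1500) / (8) = 1.9500
  y = (3 - (-2)·1.9500) / (5) = 1.3800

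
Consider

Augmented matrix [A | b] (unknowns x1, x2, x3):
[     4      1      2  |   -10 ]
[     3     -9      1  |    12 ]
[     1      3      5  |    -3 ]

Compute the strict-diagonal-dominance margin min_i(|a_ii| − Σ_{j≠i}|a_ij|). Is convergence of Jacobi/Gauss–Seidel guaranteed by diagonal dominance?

row 1: |4| − (1+2) = 1
row 2: |-9| − (3+1) = 5
row 3: |5| − (1+3) = 1
minimum over rows = 1 → strictly diagonally dominant (convergence guaranteed)

1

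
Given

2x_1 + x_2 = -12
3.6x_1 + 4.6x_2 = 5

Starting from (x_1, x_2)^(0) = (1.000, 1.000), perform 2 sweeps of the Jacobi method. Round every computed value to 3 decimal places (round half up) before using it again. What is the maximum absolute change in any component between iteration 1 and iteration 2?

Iteration 1:
  x_1 = (-12 - (1)·1.000) / (2) = -6.500
  x_2 = (5 - (3.6)·1.000) / (4.6) = 0.304
Iteration 2:
  x_1 = (-12 - (1)·0.304) / (2) = -6.152
  x_2 = (5 - (3.6)·-6.500) / (4.6) = 6.174
Change: (0.348, 5.870) → max |·| = 5.870

5.870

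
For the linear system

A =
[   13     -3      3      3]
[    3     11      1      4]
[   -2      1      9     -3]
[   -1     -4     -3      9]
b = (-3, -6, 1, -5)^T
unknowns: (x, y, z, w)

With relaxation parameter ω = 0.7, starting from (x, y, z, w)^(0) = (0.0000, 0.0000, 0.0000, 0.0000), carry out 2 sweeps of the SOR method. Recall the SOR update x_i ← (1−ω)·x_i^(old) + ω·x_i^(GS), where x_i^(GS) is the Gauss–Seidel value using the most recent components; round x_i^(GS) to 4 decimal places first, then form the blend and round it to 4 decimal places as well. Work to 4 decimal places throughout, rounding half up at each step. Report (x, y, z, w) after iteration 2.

Iteration 1:
  x: GS value = (-3 - (-3)·0.0000 - (3)·0.0000 - (3)·0.0000) / (13) = -0.2308;  x ← (1−ω)·0.0000 + ω·-0.2308 = -0.1616
  y: GS value = (-6 - (3)·-0.1616 - (1)·0.0000 - (4)·0.0000) / (11) = -0.5014;  y ← (1−ω)·0.0000 + ω·-0.5014 = -0.3510
  z: GS value = (1 - (-2)·-0.1616 - (1)·-0.3510 - (-3)·0.0000) / (9) = 0.1142;  z ← (1−ω)·0.0000 + ω·0.1142 = 0.0799
  w: GS value = (-5 - (-1)·-0.1616 - (-4)·-0.3510 - (-3)·0.0799) / (9) = -0.7029;  w ← (1−ω)·0.0000 + ω·-0.7029 = -0.4920
Iteration 2:
  x: GS value = (-3 - (-3)·-0.3510 - (3)·0.0799 - (3)·-0.4920) / (13) = -0.2167;  x ← (1−ω)·-0.1616 + ω·-0.2167 = -0.2002
  y: GS value = (-6 - (3)·-0.2002 - (1)·0.0799 - (4)·-0.4920) / (11) = -0.3192;  y ← (1−ω)·-0.3510 + ω·-0.3192 = -0.3287
  z: GS value = (1 - (-2)·-0.2002 - (1)·-0.3287 - (-3)·-0.4920) / (9) = -0.0609;  z ← (1−ω)·0.0799 + ω·-0.0609 = -0.0187
  w: GS value = (-5 - (-1)·-0.2002 - (-4)·-0.3287 - (-3)·-0.0187) / (9) = -0.7301;  w ← (1−ω)·-0.4920 + ω·-0.7301 = -0.6587

(-0.2002, -0.3287, -0.0187, -0.6587)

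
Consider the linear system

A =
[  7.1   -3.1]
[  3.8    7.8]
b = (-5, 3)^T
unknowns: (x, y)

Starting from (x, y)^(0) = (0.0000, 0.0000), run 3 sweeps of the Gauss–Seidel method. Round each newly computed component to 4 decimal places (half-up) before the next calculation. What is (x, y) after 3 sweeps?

(-0.4541, 0.6058)

Iteration 1:
  x = (-5 - (-3.1)·0.0000) / (7.1) = -0.7042
  y = (3 - (3.8)·-0.7042) / (7.8) = 0.7277
Iteration 2:
  x = (-5 - (-3.1)·0.7277) / (7.1) = -0.3865
  y = (3 - (3.8)·-0.3865) / (7.8) = 0.5729
Iteration 3:
  x = (-5 - (-3.1)·0.5729) / (7.1) = -0.4541
  y = (3 - (3.8)·-0.4541) / (7.8) = 0.6058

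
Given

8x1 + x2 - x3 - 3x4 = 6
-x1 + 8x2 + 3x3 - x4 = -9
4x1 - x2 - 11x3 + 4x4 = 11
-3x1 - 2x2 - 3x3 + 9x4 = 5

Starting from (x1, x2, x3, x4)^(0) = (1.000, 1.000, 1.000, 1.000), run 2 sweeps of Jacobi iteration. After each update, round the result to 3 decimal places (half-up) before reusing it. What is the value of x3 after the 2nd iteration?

0.048

Iteration 1:
  x1 = (6 - (1)·1.000 - (-1)·1.000 - (-3)·1.000) / (8) = 1.125
  x2 = (-9 - (-1)·1.000 - (3)·1.000 - (-1)·1.000) / (8) = -1.250
  x3 = (11 - (4)·1.000 - (-1)·1.000 - (4)·1.000) / (-11) = -0.364
  x4 = (5 - (-3)·1.000 - (-2)·1.000 - (-3)·1.000) / (9) = 1.444
Iteration 2:
  x1 = (6 - (1)·-1.250 - (-1)·-0.364 - (-3)·1.444) / (8) = 1.402
  x2 = (-9 - (-1)·1.125 - (3)·-0.364 - (-1)·1.444) / (8) = -0.667
  x3 = (11 - (4)·1.125 - (-1)·-1.250 - (4)·1.444) / (-11) = 0.048
  x4 = (5 - (-3)·1.125 - (-2)·-1.250 - (-3)·-0.364) / (9) = 0.531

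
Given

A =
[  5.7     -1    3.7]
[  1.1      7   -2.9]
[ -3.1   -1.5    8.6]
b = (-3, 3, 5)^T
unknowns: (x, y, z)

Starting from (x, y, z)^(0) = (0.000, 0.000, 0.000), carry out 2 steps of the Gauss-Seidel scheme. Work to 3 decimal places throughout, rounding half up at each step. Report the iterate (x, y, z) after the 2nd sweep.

Iteration 1:
  x = (-3 - (-1)·0.000 - (3.7)·0.000) / (5.7) = -0.526
  y = (3 - (1.1)·-0.526 - (-2.9)·0.000) / (7) = 0.511
  z = (5 - (-3.1)·-0.526 - (-1.5)·0.511) / (8.6) = 0.481
Iteration 2:
  x = (-3 - (-1)·0.511 - (3.7)·0.481) / (5.7) = -0.749
  y = (3 - (1.1)·-0.749 - (-2.9)·0.481) / (7) = 0.746
  z = (5 - (-3.1)·-0.749 - (-1.5)·0.746) / (8.6) = 0.442

(-0.749, 0.746, 0.442)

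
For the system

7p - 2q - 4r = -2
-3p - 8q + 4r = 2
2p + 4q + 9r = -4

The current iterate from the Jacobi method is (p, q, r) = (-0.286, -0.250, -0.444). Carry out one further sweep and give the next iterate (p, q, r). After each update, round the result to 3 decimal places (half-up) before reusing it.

One sweep:
  p = (-2 - (-2)·-0.250 - (-4)·-0.444) / (7) = -0.611
  q = (2 - (-3)·-0.286 - (4)·-0.444) / (-8) = -0.365
  r = (-4 - (2)·-0.286 - (4)·-0.250) / (9) = -0.270

(-0.611, -0.365, -0.270)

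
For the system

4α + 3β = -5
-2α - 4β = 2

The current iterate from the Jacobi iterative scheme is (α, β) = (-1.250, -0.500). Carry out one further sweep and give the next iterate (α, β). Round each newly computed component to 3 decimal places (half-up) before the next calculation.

(-0.875, 0.125)

One sweep:
  α = (-5 - (3)·-0.500) / (4) = -0.875
  β = (2 - (-2)·-1.250) / (-4) = 0.125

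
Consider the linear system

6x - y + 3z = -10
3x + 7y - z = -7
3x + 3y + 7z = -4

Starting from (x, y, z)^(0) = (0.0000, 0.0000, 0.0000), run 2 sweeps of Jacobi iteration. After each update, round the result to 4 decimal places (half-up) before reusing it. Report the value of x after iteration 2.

Iteration 1:
  x = (-10 - (-1)·0.0000 - (3)·0.0000) / (6) = -1.6667
  y = (-7 - (3)·0.0000 - (-1)·0.0000) / (7) = -1.0000
  z = (-4 - (3)·0.0000 - (3)·0.0000) / (7) = -0.5714
Iteration 2:
  x = (-10 - (-1)·-1.0000 - (3)·-0.5714) / (6) = -1.5476
  y = (-7 - (3)·-1.6667 - (-1)·-0.5714) / (7) = -0.3673
  z = (-4 - (3)·-1.6667 - (3)·-1.0000) / (7) = 0.5714

-1.5476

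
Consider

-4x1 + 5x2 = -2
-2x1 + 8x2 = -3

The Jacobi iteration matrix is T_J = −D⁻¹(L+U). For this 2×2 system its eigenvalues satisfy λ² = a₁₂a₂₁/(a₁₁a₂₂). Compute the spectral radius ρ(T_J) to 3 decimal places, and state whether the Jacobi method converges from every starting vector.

0.559

a₁₂a₂₁/(a₁₁a₂₂) = (5)·(-2) / ((-4)·(8)) = 0.312500
ρ = √|0.312500| = √0.312500 = 0.559
ρ < 1, so Jacobi converges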